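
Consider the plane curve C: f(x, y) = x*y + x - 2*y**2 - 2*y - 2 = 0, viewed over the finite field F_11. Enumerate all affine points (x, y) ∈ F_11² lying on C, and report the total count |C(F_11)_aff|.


Affine F_11-points: {(1, 2), (1, 3), (2, 0), (3, 1), (3, 5), (4, 4), (4, 8), (5, 9), (6, 6), (6, 7)}; count = 10.

For each of the 121 pairs (x, y) ∈ F_11², evaluate f(x, y) mod 11. Record the zeros.
  x = 0: [0↦9, 1↦5, 2↦8, 3↦7, 4↦2, 5↦4, 6↦2, 7↦7, 8↦8, 9↦5, 10↦9]  zeros at y ∈ ∅
  x = 1: [0↦10, 1↦7, 2↦0, 3↦0, 4↦7, 5↦10, 6↦9, 7↦4, 8↦6, 9↦4, 10↦9]  zeros at y ∈ {2, 3}
  x = 2: [0↦0, 1↦9, 2↦3, 3↦4, 4↦1, 5↦5, 6↦5, 7↦1, 8↦4, 9↦3, 10↦9]  zeros at y ∈ {0}
  x = 3: [0↦1, 1↦0, 2↦6, 3↦8, 4↦6, 5↦0, 6↦1, 7↦9, 8↦2, 9↦2, 10↦9]  zeros at y ∈ {1, 5}
  x = 4: [0↦2, 1↦2, 2↦9, 3↦1, 4↦0, 5↦6, 6↦8, 7↦6, 8↦0, 9↦1, 10↦9]  zeros at y ∈ {4, 8}
  x = 5: [0↦3, 1↦4, 2↦1, 3↦5, 4↦5, 5↦1, 6↦4, 7↦3, 8↦9, 9↦0, 10↦9]  zeros at y ∈ {9}
  x = 6: [0↦4, 1↦6, 2↦4, 3↦9, 4↦10, 5↦7, 6↦0, 7↦0, 8↦7, 9↦10, 10↦9]  zeros at y ∈ {6, 7}
  x = 7: [0↦5, 1↦8, 2↦7, 3↦2, 4↦4, 5↦2, 6↦7, 7↦8, 8↦5, 9↦9, 10↦9]  zeros at y ∈ ∅
  x = 8: [0↦6, 1↦10, 2↦10, 3↦6, 4↦9, 5↦8, 6↦3, 7↦5, 8↦3, 9↦8, 10↦9]  zeros at y ∈ ∅
  x = 9: [0↦7, 1↦1, 2↦2, 3↦10, 4↦3, 5↦3, 6↦10, 7↦2, 8↦1, 9↦7, 10↦9]  zeros at y ∈ ∅
  x = 10: [0↦8, 1↦3, 2↦5, 3↦3, 4↦8, 5↦9, 6↦6, 7↦10, 8↦10, 9↦6, 10↦9]  zeros at y ∈ ∅
Collecting zeros: affine points = {(1, 2), (1, 3), (2, 0), (3, 1), (3, 5), (4, 4), (4, 8), (5, 9), (6, 6), (6, 7)}.
Total count |C(F_11)_aff| = 10.


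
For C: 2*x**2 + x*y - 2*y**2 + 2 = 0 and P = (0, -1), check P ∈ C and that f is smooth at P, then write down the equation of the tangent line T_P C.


Tangent line at P: -x + 4*y + 4 = 0.

Step 1: f(0, -1) = 0, so P lies on C.
Step 2: partial derivatives
  f_x(x, y) = 4*x + y, f_y(x, y) = x - 4*y.
  f_x(P) = -1, f_y(P) = 4 (gradient nonzero, so P is smooth).
Step 3: tangent line at P: -1·(x − 0) + 4·(y − -1) = 0.
Expanding: -x + 4*y + 4 = 0.


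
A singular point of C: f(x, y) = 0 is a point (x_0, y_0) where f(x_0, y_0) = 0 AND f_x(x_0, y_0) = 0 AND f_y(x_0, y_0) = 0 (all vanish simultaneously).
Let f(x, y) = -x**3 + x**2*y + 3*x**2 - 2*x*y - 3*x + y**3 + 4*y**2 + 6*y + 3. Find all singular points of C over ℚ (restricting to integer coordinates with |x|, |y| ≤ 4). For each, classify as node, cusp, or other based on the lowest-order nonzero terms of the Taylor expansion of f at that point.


Singular points: {(1, -1)}; classification: node.

Compute partial derivatives:
  f_x = -3*x**2 + 2*x*y + 6*x - 2*y - 3.
  f_y = x**2 - 2*x + 3*y**2 + 8*y + 6.
Scan x_0 ∈ {−4, ..., 4}. For each x_0, f_y(x_0, y) is a polynomial in y; find its integer roots y ∈ {−4, ..., 4}, then test f_x and f at those candidates.
  x = -4: f_y(-4, y) = 3*y**2 + 8*y + 30; no integer root y with |y| ≤ 4.
  x = -3: f_y(-3, y) = 3*y**2 + 8*y + 21; no integer root y with |y| ≤ 4.
  x = -2: f_y(-2, y) = 3*y**2 + 8*y + 14; no integer root y with |y| ≤ 4.
  x = -1: f_y(-1, y) = 3*y**2 + 8*y + 9; no integer root y with |y| ≤ 4.
  x = 0: f_y(0, y) = 3*y**2 + 8*y + 6; no integer root y with |y| ≤ 4.
  x = 1: f_y(1, y) = 3*y**2 + 8*y + 5; vanishes at y ∈ {-1}. (1, -1): f_x = 0, f = 0 — SINGULAR.
  x = 2: f_y(2, y) = 3*y**2 + 8*y + 6; no integer root y with |y| ≤ 4.
  x = 3: f_y(3, y) = 3*y**2 + 8*y + 9; no integer root y with |y| ≤ 4.
  x = 4: f_y(4, y) = 3*y**2 + 8*y + 14; no integer root y with |y| ≤ 4.
Only singular point on the grid: (1, -1).
Classify: substitute x = 1 + u, y = -1 + v and expand: f = -u**3 + u**2*v - u**2 + v**3 + v**2.
No constant or linear terms (consistent with a singular point). Quadratic part: -u**2 + v**2. Cubic part: -u**3 + u**2*v + v**3.
The quadratic part v**2 - u**2 = (v − u)(v + u) splits into two distinct linear factors, so there are two distinct tangent lines y − -1 = ±(x − 1) — this is a node (ordinary double point).
Classification: node.


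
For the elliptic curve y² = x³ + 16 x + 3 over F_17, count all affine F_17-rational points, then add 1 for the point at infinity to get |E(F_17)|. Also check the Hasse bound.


Affine points = {(2, 3), (2, 14), (5, 2), (5, 15), (6, 3), (6, 14), (7, 4), (7, 13), (9, 3), (9, 14), (12, 6), (12, 11), (14, 8), (14, 9)}; affine count = 14; |E(F_17)| = 15.

Discriminant check: Δ ∝ 4a³ + 27b² = 4·16³ + 27·3² = 4·4096 + 27·9 ≡ 1 (mod 17). Nonzero ⇒ E is nonsingular.
For each x ∈ F_17, compute rhs = x³ + 16·x + 3 mod 17, then count y ∈ F_17 with y² ≡ rhs.
  x = 0: rhs = 3, matching y values: none (0 points).
  x = 1: rhs = 3, matching y values: none (0 points).
  x = 2: rhs = 9, matching y values: 3, 14 (2 points).
  x = 3: rhs = 10, matching y values: none (0 points).
  x = 4: rhs = 12, matching y values: none (0 points).
  x = 5: rhs = 4, matching y values: 2, 15 (2 points).
  x = 6: rhs = 9, matching y values: 3, 14 (2 points).
  x = 7: rhs = 16, matching y values: 4, 13 (2 points).
  x = 8: rhs = 14, matching y values: none (0 points).
  x = 9: rhs = 9, matching y values: 3, 14 (2 points).
  x = 10: rhs = 7, matching y values: none (0 points).
  x = 11: rhs = 14, matching y values: none (0 points).
  x = 12: rhs = 2, matching y values: 6, 11 (2 points).
  x = 13: rhs = 11, matching y values: none (0 points).
  x = 14: rhs = 13, matching y values: 8, 9 (2 points).
  x = 15: rhs = 14, matching y values: none (0 points).
  x = 16: rhs = 3, matching y values: none (0 points).
Total affine count: 14.
Full point count |E(F_17)| = 14 + 1 = 15.
Hasse bound: |15 − (17+1)| = |-3| = 3 ≤ 2√17 ≈ 8.2462 ✓.


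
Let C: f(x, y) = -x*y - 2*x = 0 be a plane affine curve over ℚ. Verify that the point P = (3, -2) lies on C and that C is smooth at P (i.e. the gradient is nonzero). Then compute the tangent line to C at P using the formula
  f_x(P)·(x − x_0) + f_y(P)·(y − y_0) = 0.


Tangent line at P: -3*y - 6 = 0.

Step 1: f(3, -2) = 0, so P lies on C.
Step 2: partial derivatives
  f_x(x, y) = -y - 2, f_y(x, y) = -x.
  f_x(P) = 0, f_y(P) = -3 (gradient nonzero, so P is smooth).
Step 3: tangent line at P: 0·(x − 3) + -3·(y − -2) = 0.
Expanding: -3*y - 6 = 0.


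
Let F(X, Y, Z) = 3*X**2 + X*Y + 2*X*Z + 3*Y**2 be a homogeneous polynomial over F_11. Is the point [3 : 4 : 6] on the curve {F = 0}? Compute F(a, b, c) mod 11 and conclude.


F(3,4,6) ≡ 2 (mod 11); P is NOT on the curve.

Evaluate F(3, 4, 6) term-by-term (mod 11).
  3*X**2 ↦ 3·9·1·1 = 27
  X*Y ↦ 1·3·4·1 = 12
  2*X*Z ↦ 2·3·1·6 = 36
  3*Y**2 ↦ 3·1·16·1 = 48
Sum: F(3, 4, 6) = (27) + (12) + (36) + (48) = 123.
Reducing mod 11: 123 ≡ 2 (mod 11).
Since F(a, b, c) ≡ 2 ≠ 0 (mod 11), P does NOT lie on the curve.


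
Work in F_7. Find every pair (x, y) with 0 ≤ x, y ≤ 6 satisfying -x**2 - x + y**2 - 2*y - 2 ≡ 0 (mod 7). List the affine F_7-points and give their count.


Affine F_7-points: {(2, 4), (2, 5), (3, 0), (3, 2), (4, 4), (4, 5)}; count = 6.

For each of the 49 pairs (x, y) ∈ F_7², evaluate f(x, y) mod 7. Record the zeros.
  x = 0: [0↦5, 1↦4, 2↦5, 3↦1, 4↦6, 5↦6, 6↦1]  zeros at y ∈ ∅
  x = 1: [0↦3, 1↦2, 2↦3, 3↦6, 4↦4, 5↦4, 6↦6]  zeros at y ∈ ∅
  x = 2: [0↦6, 1↦5, 2↦6, 3↦2, 4↦0, 5↦0, 6↦2]  zeros at y ∈ {4, 5}
  x = 3: [0↦0, 1↦6, 2↦0, 3↦3, 4↦1, 5↦1, 6↦3]  zeros at y ∈ {0, 2}
  x = 4: [0↦6, 1↦5, 2↦6, 3↦2, 4↦0, 5↦0, 6↦2]  zeros at y ∈ {4, 5}
  x = 5: [0↦3, 1↦2, 2↦3, 3↦6, 4↦4, 5↦4, 6↦6]  zeros at y ∈ ∅
  x = 6: [0↦5, 1↦4, 2↦5, 3↦1, 4↦6, 5↦6, 6↦1]  zeros at y ∈ ∅
Collecting zeros: affine points = {(2, 4), (2, 5), (3, 0), (3, 2), (4, 4), (4, 5)}.
Total count |C(F_7)_aff| = 6.


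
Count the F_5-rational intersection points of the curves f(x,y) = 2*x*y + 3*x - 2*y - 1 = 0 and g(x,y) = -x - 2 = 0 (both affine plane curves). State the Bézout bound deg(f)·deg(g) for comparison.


Common zeros: {(3, 3)}; count = 1; Bézout bound = 2.

deg(f) = 2, deg(g) = 1, so Bézout bound = 2.
Scan x ∈ F_5. For each x, list the y ∈ F_5 with f(x, y) ≡ 0 and those with g(x, y) ≡ 0 (mod 5); the common zeros in that column are the intersection.
  x = 0: f ≡ 0 at y ∈ {2}; g ≡ 0 at y ∈ ∅; common: ∅.
  x = 1: f ≡ 0 at y ∈ ∅; g ≡ 0 at y ∈ ∅; common: ∅.
  x = 2: f ≡ 0 at y ∈ {0}; g ≡ 0 at y ∈ ∅; common: ∅.
  x = 3: f ≡ 0 at y ∈ {3}; g ≡ 0 at y ∈ {0, 1, 2, 3, 4}; common: {3}.
  x = 4: f ≡ 0 at y ∈ {4}; g ≡ 0 at y ∈ ∅; common: ∅.
Collecting: common zeros = {(3, 3)}, so the count is 1.
Comparison with the Bézout bound: 1 ≤ 2 = deg(f)·deg(g), as expected for curves with no common component (the affine F_5-count falls short of the bound because intersections may lie at infinity, over extension fields, or carry multiplicity).


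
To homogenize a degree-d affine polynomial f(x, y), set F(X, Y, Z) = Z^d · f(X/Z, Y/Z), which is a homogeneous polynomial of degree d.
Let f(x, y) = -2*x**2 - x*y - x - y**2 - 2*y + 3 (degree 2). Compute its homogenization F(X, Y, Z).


F(X, Y, Z) = -2*X**2 - X*Y - X*Z - Y**2 - 2*Y*Z + 3*Z**2

deg(f) = 2.
Substitute x = X/Z, y = Y/Z into f, then multiply by Z^2.
  monomial -2·x^2·y^0 ↦ -2·X^2·Y^0·Z^0.
  monomial -1·x^1·y^1 ↦ -1·X^1·Y^1·Z^0.
  monomial -1·x^1·y^0 ↦ -1·X^1·Y^0·Z^1.
  monomial -1·x^0·y^2 ↦ -1·X^0·Y^2·Z^0.
  monomial -2·x^0·y^1 ↦ -2·X^0·Y^1·Z^1.
  monomial 3·x^0·y^0 ↦ 3·X^0·Y^0·Z^2.
Collecting: F(X, Y, Z) = -2*X**2 - X*Y - X*Z - Y**2 - 2*Y*Z + 3*Z**2.


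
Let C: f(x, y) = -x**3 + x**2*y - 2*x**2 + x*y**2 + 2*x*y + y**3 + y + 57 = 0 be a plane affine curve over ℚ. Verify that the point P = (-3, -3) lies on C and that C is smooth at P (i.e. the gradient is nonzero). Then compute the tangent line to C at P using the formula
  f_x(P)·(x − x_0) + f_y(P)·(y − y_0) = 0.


Tangent line at P: 6*x + 49*y + 165 = 0.

Step 1: f(-3, -3) = 0, so P lies on C.
Step 2: partial derivatives
  f_x(x, y) = -3*x**2 + 2*x*y - 4*x + y**2 + 2*y, f_y(x, y) = x**2 + 2*x*y + 2*x + 3*y**2 + 1.
  f_x(P) = 6, f_y(P) = 49 (gradient nonzero, so P is smooth).
Step 3: tangent line at P: 6·(x − -3) + 49·(y − -3) = 0.
Expanding: 6*x + 49*y + 165 = 0.


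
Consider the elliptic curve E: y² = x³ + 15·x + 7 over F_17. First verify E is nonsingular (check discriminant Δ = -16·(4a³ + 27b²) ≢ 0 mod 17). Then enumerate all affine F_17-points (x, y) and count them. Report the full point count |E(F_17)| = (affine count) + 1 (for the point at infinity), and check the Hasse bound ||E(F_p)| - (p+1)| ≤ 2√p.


Affine points = {(7, 8), (7, 9), (9, 2), (9, 15), (10, 1), (10, 16), (13, 6), (13, 11), (16, 5), (16, 12)}; affine count = 10; |E(F_17)| = 11.

Discriminant check: Δ ∝ 4a³ + 27b² = 4·15³ + 27·7² = 4·3375 + 27·49 ≡ 16 (mod 17). Nonzero ⇒ E is nonsingular.
For each x ∈ F_17, compute rhs = x³ + 15·x + 7 mod 17, then count y ∈ F_17 with y² ≡ rhs.
  x = 0: rhs = 7, matching y values: none (0 points).
  x = 1: rhs = 6, matching y values: none (0 points).
  x = 2: rhs = 11, matching y values: none (0 points).
  x = 3: rhs = 11, matching y values: none (0 points).
  x = 4: rhs = 12, matching y values: none (0 points).
  x = 5: rhs = 3, matching y values: none (0 points).
  x = 6: rhs = 7, matching y values: none (0 points).
  x = 7: rhs = 13, matching y values: 8, 9 (2 points).
  x = 8: rhs = 10, matching y values: none (0 points).
  x = 9: rhs = 4, matching y values: 2, 15 (2 points).
  x = 10: rhs = 1, matching y values: 1, 16 (2 points).
  x = 11: rhs = 7, matching y values: none (0 points).
  x = 12: rhs = 11, matching y values: none (0 points).
  x = 13: rhs = 2, matching y values: 6, 11 (2 points).
  x = 14: rhs = 3, matching y values: none (0 points).
  x = 15: rhs = 3, matching y values: none (0 points).
  x = 16: rhs = 8, matching y values: 5, 12 (2 points).
Total affine count: 10.
Full point count |E(F_17)| = 10 + 1 = 11.
Hasse bound: |11 − (17+1)| = |-7| = 7 ≤ 2√17 ≈ 8.2462 ✓.


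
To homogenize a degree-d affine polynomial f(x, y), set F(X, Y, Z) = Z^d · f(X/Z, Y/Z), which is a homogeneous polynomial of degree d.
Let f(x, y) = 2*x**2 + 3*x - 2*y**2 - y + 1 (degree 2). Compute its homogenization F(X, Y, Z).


F(X, Y, Z) = 2*X**2 + 3*X*Z - 2*Y**2 - Y*Z + Z**2

deg(f) = 2.
Substitute x = X/Z, y = Y/Z into f, then multiply by Z^2.
  monomial 2·x^2·y^0 ↦ 2·X^2·Y^0·Z^0.
  monomial 3·x^1·y^0 ↦ 3·X^1·Y^0·Z^1.
  monomial -2·x^0·y^2 ↦ -2·X^0·Y^2·Z^0.
  monomial -1·x^0·y^1 ↦ -1·X^0·Y^1·Z^1.
  monomial 1·x^0·y^0 ↦ 1·X^0·Y^0·Z^2.
Collecting: F(X, Y, Z) = 2*X**2 + 3*X*Z - 2*Y**2 - Y*Z + Z**2.


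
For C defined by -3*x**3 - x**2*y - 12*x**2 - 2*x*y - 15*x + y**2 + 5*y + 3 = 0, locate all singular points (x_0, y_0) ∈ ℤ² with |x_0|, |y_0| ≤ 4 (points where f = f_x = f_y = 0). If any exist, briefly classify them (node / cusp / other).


Singular points: {(-1, -3)}; classification: cusp.

Compute partial derivatives:
  f_x = -9*x**2 - 2*x*y - 24*x - 2*y - 15.
  f_y = -x**2 - 2*x + 2*y + 5.
Scan x_0 ∈ {−4, ..., 4}. For each x_0, f_y(x_0, y) is a polynomial in y; find its integer roots y ∈ {−4, ..., 4}, then test f_x and f at those candidates.
  x = -4: f_y(-4, y) = 2*y - 3; no integer root y with |y| ≤ 4.
  x = -3: f_y(-3, y) = 2*y + 2; vanishes at y ∈ {-1}. (-3, -1): f_x = -28 ≠ 0.
  x = -2: f_y(-2, y) = 2*y + 5; no integer root y with |y| ≤ 4.
  x = -1: f_y(-1, y) = 2*y + 6; vanishes at y ∈ {-3}. (-1, -3): f_x = 0, f = 0 — SINGULAR.
  x = 0: f_y(0, y) = 2*y + 5; no integer root y with |y| ≤ 4.
  x = 1: f_y(1, y) = 2*y + 2; vanishes at y ∈ {-1}. (1, -1): f_x = -44 ≠ 0.
  x = 2: f_y(2, y) = 2*y - 3; no integer root y with |y| ≤ 4.
  x = 3: f_y(3, y) = 2*y - 10; no integer root y with |y| ≤ 4.
  x = 4: f_y(4, y) = 2*y - 19; no integer root y with |y| ≤ 4.
Only singular point on the grid: (-1, -3).
Classify: substitute x = -1 + u, y = -3 + v and expand: f = -3*u**3 - u**2*v + v**2.
No constant or linear terms (consistent with a singular point). Quadratic part: v**2. Cubic part: -3*u**3 - u**2*v.
The quadratic part v**2 is a perfect square, so there is a single (double) tangent line v = 0, i.e. y = -3. Restricting the cubic part to that line (v = 0) leaves -3*u**3 ≠ 0, so f is not divisible by v and the branch is v² ≈ 3*u**3 to lowest order — this is a cusp.
Classification: cusp.


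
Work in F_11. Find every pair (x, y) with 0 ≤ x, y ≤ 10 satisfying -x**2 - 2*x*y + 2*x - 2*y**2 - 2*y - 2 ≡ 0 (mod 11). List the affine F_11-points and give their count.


Affine F_11-points: {(2, 2), (2, 6), (4, 1), (4, 5), (7, 1), (7, 2), (8, 4), (8, 9), (9, 3), (9, 9), (10, 5), (10, 6)}; count = 12.

For each of the 121 pairs (x, y) ∈ F_11², evaluate f(x, y) mod 11. Record the zeros.
  x = 0: [0↦9, 1↦5, 2↦8, 3↦7, 4↦2, 5↦4, 6↦2, 7↦7, 8↦8, 9↦5, 10↦9]  zeros at y ∈ ∅
  x = 1: [0↦10, 1↦4, 2↦5, 3↦2, 4↦6, 5↦6, 6↦2, 7↦5, 8↦4, 9↦10, 10↦1]  zeros at y ∈ ∅
  x = 2: [0↦9, 1↦1, 2↦0, 3↦6, 4↦8, 5↦6, 6↦0, 7↦1, 8↦9, 9↦2, 10↦2]  zeros at y ∈ {2, 6}
  x = 3: [0↦6, 1↦7, 2↦4, 3↦8, 4↦8, 5↦4, 6↦7, 7↦6, 8↦1, 9↦3, 10↦1]  zeros at y ∈ ∅
  x = 4: [0↦1, 1↦0, 2↦6, 3↦8, 4↦6, 5↦0, 6↦1, 7↦9, 8↦2, 9↦2, 10↦9]  zeros at y ∈ {1, 5}
  x = 5: [0↦5, 1↦2, 2↦6, 3↦6, 4↦2, 5↦5, 6↦4, 7↦10, 8↦1, 9↦10, 10↦4]  zeros at y ∈ ∅
  x = 6: [0↦7, 1↦2, 2↦4, 3↦2, 4↦7, 5↦8, 6↦5, 7↦9, 8↦9, 9↦5, 10↦8]  zeros at y ∈ ∅
  x = 7: [0↦7, 1↦0, 2↦0, 3↦7, 4↦10, 5↦9, 6↦4, 7↦6, 8↦4, 9↦9, 10↦10]  zeros at y ∈ {1, 2}
  x = 8: [0↦5, 1↦7, 2↦5, 3↦10, 4↦0, 5↦8, 6↦1, 7↦1, 8↦8, 9↦0, 10↦10]  zeros at y ∈ {4, 9}
  x = 9: [0↦1, 1↦1, 2↦8, 3↦0, 4↦10, 5↦5, 6↦7, 7↦5, 8↦10, 9↦0, 10↦8]  zeros at y ∈ {3, 9}
  x = 10: [0↦6, 1↦4, 2↦9, 3↦10, 4↦7, 5↦0, 6↦0, 7↦7, 8↦10, 9↦9, 10↦4]  zeros at y ∈ {5, 6}
Collecting zeros: affine points = {(2, 2), (2, 6), (4, 1), (4, 5), (7, 1), (7, 2), (8, 4), (8, 9), (9, 3), (9, 9), (10, 5), (10, 6)}.
Total count |C(F_11)_aff| = 12.


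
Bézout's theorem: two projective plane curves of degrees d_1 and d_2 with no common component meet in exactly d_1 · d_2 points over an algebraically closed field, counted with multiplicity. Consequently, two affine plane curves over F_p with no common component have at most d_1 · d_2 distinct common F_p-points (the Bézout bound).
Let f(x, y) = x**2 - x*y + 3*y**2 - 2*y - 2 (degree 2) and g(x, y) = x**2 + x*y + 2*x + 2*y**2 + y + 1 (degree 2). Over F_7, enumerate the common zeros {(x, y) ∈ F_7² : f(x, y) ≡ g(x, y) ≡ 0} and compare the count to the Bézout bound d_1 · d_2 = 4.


Common zeros: {(0, 5), (5, 2)}; count = 2; Bézout bound = 4.

deg(f) = 2, deg(g) = 2, so Bézout bound = 4.
Scan x ∈ F_7. For each x, list the y ∈ F_7 with f(x, y) ≡ 0 and those with g(x, y) ≡ 0 (mod 7); the common zeros in that column are the intersection.
  x = 0: f ≡ 0 at y ∈ {5}; g ≡ 0 at y ∈ {5}; common: {5}.
  x = 1: f ≡ 0 at y ∈ {4}; g ≡ 0 at y ∈ {3}; common: ∅.
  x = 2: f ≡ 0 at y ∈ ∅; g ≡ 0 at y ∈ {1}; common: ∅.
  x = 3: f ≡ 0 at y ∈ {0, 4}; g ≡ 0 at y ∈ {6}; common: ∅.
  x = 4: f ≡ 0 at y ∈ {0, 2}; g ≡ 0 at y ∈ {4}; common: ∅.
  x = 5: f ≡ 0 at y ∈ {2, 5}; g ≡ 0 at y ∈ {2}; common: {2}.
  x = 6: f ≡ 0 at y ∈ ∅; g ≡ 0 at y ∈ {0}; common: ∅.
Collecting: common zeros = {(0, 5), (5, 2)}, so the count is 2.
Comparison with the Bézout bound: 2 ≤ 4 = deg(f)·deg(g), as expected for curves with no common component (the affine F_7-count falls short of the bound because intersections may lie at infinity, over extension fields, or carry multiplicity).


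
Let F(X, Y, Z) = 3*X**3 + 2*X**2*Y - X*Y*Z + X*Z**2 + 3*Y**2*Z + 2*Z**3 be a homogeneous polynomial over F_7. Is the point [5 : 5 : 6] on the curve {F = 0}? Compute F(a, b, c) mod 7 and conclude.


F(5,5,6) ≡ 4 (mod 7); P is NOT on the curve.

Evaluate F(5, 5, 6) term-by-term (mod 7).
  3*X**3 ↦ 3·125·1·1 = 375
  2*X**2*Y ↦ 2·25·5·1 = 250
  -X*Y*Z ↦ -1·5·5·6 = -150
  X*Z**2 ↦ 1·5·1·36 = 180
  3*Y**2*Z ↦ 3·1·25·6 = 450
  2*Z**3 ↦ 2·1·1·216 = 432
Sum: F(5, 5, 6) = (375) + (250) + (-150) + (180) + (450) + (432) = 1537.
Reducing mod 7: 1537 ≡ 4 (mod 7).
Since F(a, b, c) ≡ 4 ≠ 0 (mod 7), P does NOT lie on the curve.


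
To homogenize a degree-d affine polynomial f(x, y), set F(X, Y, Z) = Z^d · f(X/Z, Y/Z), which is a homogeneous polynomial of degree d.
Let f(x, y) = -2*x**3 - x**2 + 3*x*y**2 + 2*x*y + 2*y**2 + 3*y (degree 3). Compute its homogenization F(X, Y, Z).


F(X, Y, Z) = -2*X**3 - X**2*Z + 3*X*Y**2 + 2*X*Y*Z + 2*Y**2*Z + 3*Y*Z**2

deg(f) = 3.
Substitute x = X/Z, y = Y/Z into f, then multiply by Z^3.
  monomial -2·x^3·y^0 ↦ -2·X^3·Y^0·Z^0.
  monomial -1·x^2·y^0 ↦ -1·X^2·Y^0·Z^1.
  monomial 3·x^1·y^2 ↦ 3·X^1·Y^2·Z^0.
  monomial 2·x^1·y^1 ↦ 2·X^1·Y^1·Z^1.
  monomial 2·x^0·y^2 ↦ 2·X^0·Y^2·Z^1.
  monomial 3·x^0·y^1 ↦ 3·X^0·Y^1·Z^2.
Collecting: F(X, Y, Z) = -2*X**3 - X**2*Z + 3*X*Y**2 + 2*X*Y*Z + 2*Y**2*Z + 3*Y*Z**2.


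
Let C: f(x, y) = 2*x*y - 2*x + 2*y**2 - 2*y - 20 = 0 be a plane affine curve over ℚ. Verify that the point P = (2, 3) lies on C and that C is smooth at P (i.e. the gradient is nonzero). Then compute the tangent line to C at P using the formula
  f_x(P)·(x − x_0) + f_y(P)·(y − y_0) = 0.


Tangent line at P: 4*x + 14*y - 50 = 0.

Step 1: f(2, 3) = 0, so P lies on C.
Step 2: partial derivatives
  f_x(x, y) = 2*y - 2, f_y(x, y) = 2*x + 4*y - 2.
  f_x(P) = 4, f_y(P) = 14 (gradient nonzero, so P is smooth).
Step 3: tangent line at P: 4·(x − 2) + 14·(y − 3) = 0.
Expanding: 4*x + 14*y - 50 = 0.


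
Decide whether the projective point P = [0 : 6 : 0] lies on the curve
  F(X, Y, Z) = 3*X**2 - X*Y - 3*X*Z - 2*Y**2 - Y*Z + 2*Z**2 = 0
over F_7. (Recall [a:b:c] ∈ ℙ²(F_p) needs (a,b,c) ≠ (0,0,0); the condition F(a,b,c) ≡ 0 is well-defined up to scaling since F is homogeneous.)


F(0,6,0) ≡ 5 (mod 7); P is NOT on the curve.

Evaluate F(0, 6, 0) term-by-term (mod 7).
  3*X**2 ↦ 3·0·1·1 = 0
  -X*Y ↦ -1·0·6·1 = 0
  -3*X*Z ↦ -3·0·1·0 = 0
  -2*Y**2 ↦ -2·1·36·1 = -72
  -Y*Z ↦ -1·1·6·0 = 0
  2*Z**2 ↦ 2·1·1·0 = 0
Sum: F(0, 6, 0) = (0) + (0) + (0) + (-72) + (0) + (0) = -72.
Reducing mod 7: -72 ≡ 5 (mod 7).
Since F(a, b, c) ≡ 5 ≠ 0 (mod 7), P does NOT lie on the curve.


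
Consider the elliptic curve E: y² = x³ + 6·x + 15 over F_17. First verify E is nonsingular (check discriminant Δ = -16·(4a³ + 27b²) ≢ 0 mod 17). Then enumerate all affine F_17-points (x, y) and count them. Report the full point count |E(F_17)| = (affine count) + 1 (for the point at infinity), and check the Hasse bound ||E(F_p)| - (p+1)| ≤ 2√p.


Affine points = {(0, 7), (0, 10), (2, 1), (2, 16), (3, 3), (3, 14), (4, 1), (4, 16), (5, 0), (7, 3), (7, 14), (9, 4), (9, 13), (10, 2), (10, 15), (11, 1), (11, 16), (12, 8), (12, 9), (14, 2), (14, 15), (16, 5), (16, 12)}; affine count = 23; |E(F_17)| = 24.

Discriminant check: Δ ∝ 4a³ + 27b² = 4·6³ + 27·15² = 4·216 + 27·225 ≡ 3 (mod 17). Nonzero ⇒ E is nonsingular.
For each x ∈ F_17, compute rhs = x³ + 6·x + 15 mod 17, then count y ∈ F_17 with y² ≡ rhs.
  x = 0: rhs = 15, matching y values: 7, 10 (2 points).
  x = 1: rhs = 5, matching y values: none (0 points).
  x = 2: rhs = 1, matching y values: 1, 16 (2 points).
  x = 3: rhs = 9, matching y values: 3, 14 (2 points).
  x = 4: rhs = 1, matching y values: 1, 16 (2 points).
  x = 5: rhs = 0, matching y values: 0 (1 points).
  x = 6: rhs = 12, matching y values: none (0 points).
  x = 7: rhs = 9, matching y values: 3, 14 (2 points).
  x = 8: rhs = 14, matching y values: none (0 points).
  x = 9: rhs = 16, matching y values: 4, 13 (2 points).
  x = 10: rhs = 4, matching y values: 2, 15 (2 points).
  x = 11: rhs = 1, matching y values: 1, 16 (2 points).
  x = 12: rhs = 13, matching y values: 8, 9 (2 points).
  x = 13: rhs = 12, matching y values: none (0 points).
  x = 14: rhs = 4, matching y values: 2, 15 (2 points).
  x = 15: rhs = 12, matching y values: none (0 points).
  x = 16: rhs = 8, matching y values: 5, 12 (2 points).
Total affine count: 23.
Full point count |E(F_17)| = 23 + 1 = 24.
Hasse bound: |24 − (17+1)| = |6| = 6 ≤ 2√17 ≈ 8.2462 ✓.


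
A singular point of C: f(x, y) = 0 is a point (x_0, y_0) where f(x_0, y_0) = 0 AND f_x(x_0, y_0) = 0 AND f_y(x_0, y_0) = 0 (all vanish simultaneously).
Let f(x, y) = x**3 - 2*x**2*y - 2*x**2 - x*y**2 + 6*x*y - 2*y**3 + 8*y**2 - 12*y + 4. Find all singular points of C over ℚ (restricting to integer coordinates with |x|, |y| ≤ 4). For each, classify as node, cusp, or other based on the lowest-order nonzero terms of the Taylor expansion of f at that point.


Singular points: {(1, 1)}; classification: node.

Compute partial derivatives:
  f_x = 3*x**2 - 4*x*y - 4*x - y**2 + 6*y.
  f_y = -2*x**2 - 2*x*y + 6*x - 6*y**2 + 16*y - 12.
Scan x_0 ∈ {−4, ..., 4}. For each x_0, f_y(x_0, y) is a polynomial in y; find its integer roots y ∈ {−4, ..., 4}, then test f_x and f at those candidates.
  x = -4: f_y(-4, y) = -6*y**2 + 24*y - 68; no integer root y with |y| ≤ 4.
  x = -3: f_y(-3, y) = -6*y**2 + 22*y - 48; no integer root y with |y| ≤ 4.
  x = -2: f_y(-2, y) = -6*y**2 + 20*y - 32; no integer root y with |y| ≤ 4.
  x = -1: f_y(-1, y) = -6*y**2 + 18*y - 20; no integer root y with |y| ≤ 4.
  x = 0: f_y(0, y) = -6*y**2 + 16*y - 12; no integer root y with |y| ≤ 4.
  x = 1: f_y(1, y) = -6*y**2 + 14*y - 8; vanishes at y ∈ {1}. (1, 1): f_x = 0, f = 0 — SINGULAR.
  x = 2: f_y(2, y) = -6*y**2 + 12*y - 8; no integer root y with |y| ≤ 4.
  x = 3: f_y(3, y) = -6*y**2 + 10*y - 12; no integer root y with |y| ≤ 4.
  x = 4: f_y(4, y) = -6*y**2 + 8*y - 20; no integer root y with |y| ≤ 4.
Only singular point on the grid: (1, 1).
Classify: substitute x = 1 + u, y = 1 + v and expand: f = u**3 - 2*u**2*v - u**2 - u*v**2 - 2*v**3 + v**2.
No constant or linear terms (consistent with a singular point). Quadratic part: -u**2 + v**2. Cubic part: u**3 - 2*u**2*v - u*v**2 - 2*v**3.
The quadratic part v**2 - u**2 = (v − u)(v + u) splits into two distinct linear factors, so there are two distinct tangent lines y − 1 = ±(x − 1) — this is a node (ordinary double point).
Classification: node.


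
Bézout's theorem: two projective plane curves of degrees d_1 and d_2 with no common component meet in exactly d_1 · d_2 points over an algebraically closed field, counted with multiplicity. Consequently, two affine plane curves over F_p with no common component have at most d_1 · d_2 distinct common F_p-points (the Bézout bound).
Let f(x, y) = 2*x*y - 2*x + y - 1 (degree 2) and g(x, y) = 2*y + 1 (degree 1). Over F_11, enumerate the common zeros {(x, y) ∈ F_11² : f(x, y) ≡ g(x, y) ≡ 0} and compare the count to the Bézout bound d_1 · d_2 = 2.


Common zeros: {(5, 5)}; count = 1; Bézout bound = 2.

deg(f) = 2, deg(g) = 1, so Bézout bound = 2.
Scan x ∈ F_11. For each x, list the y ∈ F_11 with f(x, y) ≡ 0 and those with g(x, y) ≡ 0 (mod 11); the common zeros in that column are the intersection.
  x = 0: f ≡ 0 at y ∈ {1}; g ≡ 0 at y ∈ {5}; common: ∅.
  x = 1: f ≡ 0 at y ∈ {1}; g ≡ 0 at y ∈ {5}; common: ∅.
  x = 2: f ≡ 0 at y ∈ {1}; g ≡ 0 at y ∈ {5}; common: ∅.
  x = 3: f ≡ 0 at y ∈ {1}; g ≡ 0 at y ∈ {5}; common: ∅.
  x = 4: f ≡ 0 at y ∈ {1}; g ≡ 0 at y ∈ {5}; common: ∅.
  x = 5: f ≡ 0 at y ∈ {0, 1, 2, 3, 4, 5, 6, 7, 8, 9, 10}; g ≡ 0 at y ∈ {5}; common: {5}.
  x = 6: f ≡ 0 at y ∈ {1}; g ≡ 0 at y ∈ {5}; common: ∅.
  x = 7: f ≡ 0 at y ∈ {1}; g ≡ 0 at y ∈ {5}; common: ∅.
  x = 8: f ≡ 0 at y ∈ {1}; g ≡ 0 at y ∈ {5}; common: ∅.
  x = 9: f ≡ 0 at y ∈ {1}; g ≡ 0 at y ∈ {5}; common: ∅.
  x = 10: f ≡ 0 at y ∈ {1}; g ≡ 0 at y ∈ {5}; common: ∅.
Collecting: common zeros = {(5, 5)}, so the count is 1.
Comparison with the Bézout bound: 1 ≤ 2 = deg(f)·deg(g), as expected for curves with no common component (the affine F_11-count falls short of the bound because intersections may lie at infinity, over extension fields, or carry multiplicity).


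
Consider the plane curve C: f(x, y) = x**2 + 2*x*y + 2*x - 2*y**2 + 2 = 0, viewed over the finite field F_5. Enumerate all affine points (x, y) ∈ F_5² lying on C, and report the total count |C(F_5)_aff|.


Affine F_5-points: {(0, 1), (0, 4), (1, 0), (1, 1), (2, 0), (2, 2)}; count = 6.

For each of the 25 pairs (x, y) ∈ F_5², evaluate f(x, y) mod 5. Record the zeros.
  x = 0: [0↦2, 1↦0, 2↦4, 3↦4, 4↦0]  zeros at y ∈ {1, 4}
  x = 1: [0↦0, 1↦0, 2↦1, 3↦3, 4↦1]  zeros at y ∈ {0, 1}
  x = 2: [0↦0, 1↦2, 2↦0, 3↦4, 4↦4]  zeros at y ∈ {0, 2}
  x = 3: [0↦2, 1↦1, 2↦1, 3↦2, 4↦4]  zeros at y ∈ ∅
  x = 4: [0↦1, 1↦2, 2↦4, 3↦2, 4↦1]  zeros at y ∈ ∅
Collecting zeros: affine points = {(0, 1), (0, 4), (1, 0), (1, 1), (2, 0), (2, 2)}.
Total count |C(F_5)_aff| = 6.


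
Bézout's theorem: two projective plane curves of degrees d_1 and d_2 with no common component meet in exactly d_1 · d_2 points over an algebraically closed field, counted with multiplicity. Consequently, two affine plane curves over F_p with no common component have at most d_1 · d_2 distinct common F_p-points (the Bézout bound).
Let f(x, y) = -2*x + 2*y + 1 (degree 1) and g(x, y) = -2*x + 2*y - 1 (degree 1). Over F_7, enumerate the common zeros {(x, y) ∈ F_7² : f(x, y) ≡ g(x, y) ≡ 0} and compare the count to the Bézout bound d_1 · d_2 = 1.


Common zeros: ∅; count = 0; Bézout bound = 1.

deg(f) = 1, deg(g) = 1, so Bézout bound = 1.
Scan x ∈ F_7. For each x, list the y ∈ F_7 with f(x, y) ≡ 0 and those with g(x, y) ≡ 0 (mod 7); the common zeros in that column are the intersection.
  x = 0: f ≡ 0 at y ∈ {3}; g ≡ 0 at y ∈ {4}; common: ∅.
  x = 1: f ≡ 0 at y ∈ {4}; g ≡ 0 at y ∈ {5}; common: ∅.
  x = 2: f ≡ 0 at y ∈ {5}; g ≡ 0 at y ∈ {6}; common: ∅.
  x = 3: f ≡ 0 at y ∈ {6}; g ≡ 0 at y ∈ {0}; common: ∅.
  x = 4: f ≡ 0 at y ∈ {0}; g ≡ 0 at y ∈ {1}; common: ∅.
  x = 5: f ≡ 0 at y ∈ {1}; g ≡ 0 at y ∈ {2}; common: ∅.
  x = 6: f ≡ 0 at y ∈ {2}; g ≡ 0 at y ∈ {3}; common: ∅.
Collecting: common zeros = ∅, so the count is 0.
Comparison with the Bézout bound: 0 ≤ 1 = deg(f)·deg(g), as expected for curves with no common component (the affine F_7-count falls short of the bound because intersections may lie at infinity, over extension fields, or carry multiplicity).


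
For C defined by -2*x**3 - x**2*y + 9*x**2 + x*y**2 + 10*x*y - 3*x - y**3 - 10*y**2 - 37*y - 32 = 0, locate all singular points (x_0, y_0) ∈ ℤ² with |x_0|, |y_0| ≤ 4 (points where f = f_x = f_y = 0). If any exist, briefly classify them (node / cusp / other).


Singular points: {(2, -3)}; classification: cusp.

Compute partial derivatives:
  f_x = -6*x**2 - 2*x*y + 18*x + y**2 + 10*y - 3.
  f_y = -x**2 + 2*x*y + 10*x - 3*y**2 - 20*y - 37.
Scan x_0 ∈ {−4, ..., 4}. For each x_0, f_y(x_0, y) is a polynomial in y; find its integer roots y ∈ {−4, ..., 4}, then test f_x and f at those candidates.
  x = -4: f_y(-4, y) = -3*y**2 - 28*y - 93; no integer root y with |y| ≤ 4.
  x = -3: f_y(-3, y) = -3*y**2 - 26*y - 76; no integer root y with |y| ≤ 4.
  x = -2: f_y(-2, y) = -3*y**2 - 24*y - 61; no integer root y with |y| ≤ 4.
  x = -1: f_y(-1, y) = -3*y**2 - 22*y - 48; no integer root y with |y| ≤ 4.
  x = 0: f_y(0, y) = -3*y**2 - 20*y - 37; no integer root y with |y| ≤ 4.
  x = 1: f_y(1, y) = -3*y**2 - 18*y - 28; no integer root y with |y| ≤ 4.
  x = 2: f_y(2, y) = -3*y**2 - 16*y - 21; vanishes at y ∈ {-3}. (2, -3): f_x = 0, f = 0 — SINGULAR.
  x = 3: f_y(3, y) = -3*y**2 - 14*y - 16; vanishes at y ∈ {-2}. (3, -2): f_x = -7 ≠ 0.
  x = 4: f_y(4, y) = -3*y**2 - 12*y - 13; no integer root y with |y| ≤ 4.
Only singular point on the grid: (2, -3).
Classify: substitute x = 2 + u, y = -3 + v and expand: f = -2*u**3 - u**2*v + u*v**2 - v**3 + v**2.
No constant or linear terms (consistent with a singular point). Quadratic part: v**2. Cubic part: -2*u**3 - u**2*v + u*v**2 - v**3.
The quadratic part v**2 is a perfect square, so there is a single (double) tangent line v = 0, i.e. y = -3. Restricting the cubic part to that line (v = 0) leaves -2*u**3 ≠ 0, so f is not divisible by v and the branch is v² ≈ 2*u**3 to lowest order — this is a cusp.
Classification: cusp.


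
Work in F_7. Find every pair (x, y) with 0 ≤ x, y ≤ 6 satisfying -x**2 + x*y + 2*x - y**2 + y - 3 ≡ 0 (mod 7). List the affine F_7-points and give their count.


Affine F_7-points: {(2, 4), (2, 6), (4, 1), (4, 4), (6, 1), (6, 6)}; count = 6.

For each of the 49 pairs (x, y) ∈ F_7², evaluate f(x, y) mod 7. Record the zeros.
  x = 0: [0↦4, 1↦4, 2↦2, 3↦5, 4↦6, 5↦5, 6↦2]  zeros at y ∈ ∅
  x = 1: [0↦5, 1↦6, 2↦5, 3↦2, 4↦4, 5↦4, 6↦2]  zeros at y ∈ ∅
  x = 2: [0↦4, 1↦6, 2↦6, 3↦4, 4↦0, 5↦1, 6↦0]  zeros at y ∈ {4, 6}
  x = 3: [0↦1, 1↦4, 2↦5, 3↦4, 4↦1, 5↦3, 6↦3]  zeros at y ∈ ∅
  x = 4: [0↦3, 1↦0, 2↦2, 3↦2, 4↦0, 5↦3, 6↦4]  zeros at y ∈ {1, 4}
  x = 5: [0↦3, 1↦1, 2↦4, 3↦5, 4↦4, 5↦1, 6↦3]  zeros at y ∈ ∅
  x = 6: [0↦1, 1↦0, 2↦4, 3↦6, 4↦6, 5↦4, 6↦0]  zeros at y ∈ {1, 6}
Collecting zeros: affine points = {(2, 4), (2, 6), (4, 1), (4, 4), (6, 1), (6, 6)}.
Total count |C(F_7)_aff| = 6.


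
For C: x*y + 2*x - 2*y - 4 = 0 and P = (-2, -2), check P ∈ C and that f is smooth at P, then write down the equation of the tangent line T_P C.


Tangent line at P: -4*y - 8 = 0.

Step 1: f(-2, -2) = 0, so P lies on C.
Step 2: partial derivatives
  f_x(x, y) = y + 2, f_y(x, y) = x - 2.
  f_x(P) = 0, f_y(P) = -4 (gradient nonzero, so P is smooth).
Step 3: tangent line at P: 0·(x − -2) + -4·(y − -2) = 0.
Expanding: -4*y - 8 = 0.


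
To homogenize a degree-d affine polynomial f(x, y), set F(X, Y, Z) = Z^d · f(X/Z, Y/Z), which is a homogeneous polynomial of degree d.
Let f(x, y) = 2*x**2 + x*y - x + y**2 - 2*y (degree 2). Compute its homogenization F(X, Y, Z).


F(X, Y, Z) = 2*X**2 + X*Y - X*Z + Y**2 - 2*Y*Z

deg(f) = 2.
Substitute x = X/Z, y = Y/Z into f, then multiply by Z^2.
  monomial 2·x^2·y^0 ↦ 2·X^2·Y^0·Z^0.
  monomial 1·x^1·y^1 ↦ 1·X^1·Y^1·Z^0.
  monomial -1·x^1·y^0 ↦ -1·X^1·Y^0·Z^1.
  monomial 1·x^0·y^2 ↦ 1·X^0·Y^2·Z^0.
  monomial -2·x^0·y^1 ↦ -2·X^0·Y^1·Z^1.
Collecting: F(X, Y, Z) = 2*X**2 + X*Y - X*Z + Y**2 - 2*Y*Z.


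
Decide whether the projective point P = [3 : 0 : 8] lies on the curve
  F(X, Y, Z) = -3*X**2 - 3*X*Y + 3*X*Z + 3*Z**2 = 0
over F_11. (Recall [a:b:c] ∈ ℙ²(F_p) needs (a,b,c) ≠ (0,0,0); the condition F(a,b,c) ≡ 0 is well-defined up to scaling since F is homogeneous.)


F(3,0,8) ≡ 6 (mod 11); P is NOT on the curve.

Evaluate F(3, 0, 8) term-by-term (mod 11).
  -3*X**2 ↦ -3·9·1·1 = -27
  -3*X*Y ↦ -3·3·0·1 = 0
  3*X*Z ↦ 3·3·1·8 = 72
  3*Z**2 ↦ 3·1·1·64 = 192
Sum: F(3, 0, 8) = (-27) + (0) + (72) + (192) = 237.
Reducing mod 11: 237 ≡ 6 (mod 11).
Since F(a, b, c) ≡ 6 ≠ 0 (mod 11), P does NOT lie on the curve.


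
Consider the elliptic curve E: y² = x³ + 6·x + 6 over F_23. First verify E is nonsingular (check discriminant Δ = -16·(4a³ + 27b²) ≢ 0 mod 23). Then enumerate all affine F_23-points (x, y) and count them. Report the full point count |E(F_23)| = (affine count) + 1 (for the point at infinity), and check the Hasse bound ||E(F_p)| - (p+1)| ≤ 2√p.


Affine points = {(0, 11), (0, 12), (1, 6), (1, 17), (2, 7), (2, 16), (4, 5), (4, 18), (5, 0), (7, 0), (10, 10), (10, 13), (11, 0), (12, 9), (12, 14), (13, 2), (13, 21), (16, 9), (16, 14), (18, 9), (18, 14), (21, 3), (21, 20)}; affine count = 23; |E(F_23)| = 24.

Discriminant check: Δ ∝ 4a³ + 27b² = 4·6³ + 27·6² = 4·216 + 27·36 ≡ 19 (mod 23). Nonzero ⇒ E is nonsingular.
For each x ∈ F_23, compute rhs = x³ + 6·x + 6 mod 23, then count y ∈ F_23 with y² ≡ rhs.
  x = 0: rhs = 6, matching y values: 11, 12 (2 points).
  x = 1: rhs = 13, matching y values: 6, 17 (2 points).
  x = 2: rhs = 3, matching y values: 7, 16 (2 points).
  x = 3: rhs = 5, matching y values: none (0 points).
  x = 4: rhs = 2, matching y values: 5, 18 (2 points).
  x = 5: rhs = 0, matching y values: 0 (1 points).
  x = 6: rhs = 5, matching y values: none (0 points).
  x = 7: rhs = 0, matching y values: 0 (1 points).
  x = 8: rhs = 14, matching y values: none (0 points).
  x = 9: rhs = 7, matching y values: none (0 points).
  x = 10: rhs = 8, matching y values: 10, 13 (2 points).
  x = 11: rhs = 0, matching y values: 0 (1 points).
  x = 12: rhs = 12, matching y values: 9, 14 (2 points).
  x = 13: rhs = 4, matching y values: 2, 21 (2 points).
  x = 14: rhs = 5, matching y values: none (0 points).
  x = 15: rhs = 21, matching y values: none (0 points).
  x = 16: rhs = 12, matching y values: 9, 14 (2 points).
  x = 17: rhs = 7, matching y values: none (0 points).
  x = 18: rhs = 12, matching y values: 9, 14 (2 points).
  x = 19: rhs = 10, matching y values: none (0 points).
  x = 20: rhs = 7, matching y values: none (0 points).
  x = 21: rhs = 9, matching y values: 3, 20 (2 points).
  x = 22: rhs = 22, matching y values: none (0 points).
Total affine count: 23.
Full point count |E(F_23)| = 23 + 1 = 24.
Hasse bound: |24 − (23+1)| = |0| = 0 ≤ 2√23 ≈ 9.5917 ✓.


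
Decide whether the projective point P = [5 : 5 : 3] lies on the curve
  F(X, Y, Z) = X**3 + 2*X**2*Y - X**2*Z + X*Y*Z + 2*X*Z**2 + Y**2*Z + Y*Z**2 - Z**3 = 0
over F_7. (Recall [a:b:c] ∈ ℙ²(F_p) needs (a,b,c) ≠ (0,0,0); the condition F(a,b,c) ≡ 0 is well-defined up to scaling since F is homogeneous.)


F(5,5,3) ≡ 5 (mod 7); P is NOT on the curve.

Evaluate F(5, 5, 3) term-by-term (mod 7).
  X**3 ↦ 1·125·1·1 = 125
  2*X**2*Y ↦ 2·25·5·1 = 250
  -X**2*Z ↦ -1·25·1·3 = -75
  X*Y*Z ↦ 1·5·5·3 = 75
  2*X*Z**2 ↦ 2·5·1·9 = 90
  Y**2*Z ↦ 1·1·25·3 = 75
  Y*Z**2 ↦ 1·1·5·9 = 45
  -Z**3 ↦ -1·1·1·27 = -27
Sum: F(5, 5, 3) = (125) + (250) + (-75) + (75) + (90) + (75) + (45) + (-27) = 558.
Reducing mod 7: 558 ≡ 5 (mod 7).
Since F(a, b, c) ≡ 5 ≠ 0 (mod 7), P does NOT lie on the curve.


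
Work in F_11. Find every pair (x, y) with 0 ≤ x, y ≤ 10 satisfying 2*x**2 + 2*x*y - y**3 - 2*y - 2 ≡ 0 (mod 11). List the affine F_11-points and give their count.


Affine F_11-points: {(1, 0), (2, 6), (3, 6), (5, 1), (10, 0)}; count = 5.

For each of the 121 pairs (x, y) ∈ F_11², evaluate f(x, y) mod 11. Record the zeros.
  x = 0: [0↦9, 1↦6, 2↦8, 3↦9, 4↦3, 5↦6, 6↦1, 7↦4, 8↦9, 9↦10, 10↦1]  zeros at y ∈ ∅
  x = 1: [0↦0, 1↦10, 2↦3, 3↦6, 4↦2, 5↦7, 6↦4, 7↦9, 8↦5, 9↦8, 10↦1]  zeros at y ∈ {0}
  x = 2: [0↦6, 1↦7, 2↦2, 3↦7, 4↦5, 5↦1, 6↦0, 7↦7, 8↦5, 9↦10, 10↦5]  zeros at y ∈ {6}
  x = 3: [0↦5, 1↦8, 2↦5, 3↦1, 4↦1, 5↦10, 6↦0, 7↦9, 8↦9, 9↦5, 10↦2]  zeros at y ∈ {6}
  x = 4: [0↦8, 1↦2, 2↦1, 3↦10, 4↦1, 5↦1, 6↦4, 7↦4, 8↦6, 9↦4, 10↦3]  zeros at y ∈ ∅
  x = 5: [0↦4, 1↦0, 2↦1, 3↦1, 4↦5, 5↦7, 6↦1, 7↦3, 8↦7, 9↦7, 10↦8]  zeros at y ∈ {1}
  x = 6: [0↦4, 1↦2, 2↦5, 3↦7, 4↦2, 5↦6, 6↦2, 7↦6, 8↦1, 9↦3, 10↦6]  zeros at y ∈ ∅
  x = 7: [0↦8, 1↦8, 2↦2, 3↦6, 4↦3, 5↦9, 6↦7, 7↦2, 8↦10, 9↦3, 10↦8]  zeros at y ∈ ∅
  x = 8: [0↦5, 1↦7, 2↦3, 3↦9, 4↦8, 5↦5, 6↦5, 7↦2, 8↦1, 9↦7, 10↦3]  zeros at y ∈ ∅
  x = 9: [0↦6, 1↦10, 2↦8, 3↦5, 4↦6, 5↦5, 6↦7, 7↦6, 8↦7, 9↦4, 10↦2]  zeros at y ∈ ∅
  x = 10: [0↦0, 1↦6, 2↦6, 3↦5, 4↦8, 5↦9, 6↦2, 7↦3, 8↦6, 9↦5, 10↦5]  zeros at y ∈ {0}
Collecting zeros: affine points = {(1, 0), (2, 6), (3, 6), (5, 1), (10, 0)}.
Total count |C(F_11)_aff| = 5.


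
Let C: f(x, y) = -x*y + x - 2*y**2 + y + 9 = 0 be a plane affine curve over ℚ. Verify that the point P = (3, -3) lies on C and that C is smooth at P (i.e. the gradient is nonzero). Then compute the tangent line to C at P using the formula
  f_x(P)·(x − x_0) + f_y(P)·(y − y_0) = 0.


Tangent line at P: 4*x + 10*y + 18 = 0.

Step 1: f(3, -3) = 0, so P lies on C.
Step 2: partial derivatives
  f_x(x, y) = 1 - y, f_y(x, y) = -x - 4*y + 1.
  f_x(P) = 4, f_y(P) = 10 (gradient nonzero, so P is smooth).
Step 3: tangent line at P: 4·(x − 3) + 10·(y − -3) = 0.
Expanding: 4*x + 10*y + 18 = 0.


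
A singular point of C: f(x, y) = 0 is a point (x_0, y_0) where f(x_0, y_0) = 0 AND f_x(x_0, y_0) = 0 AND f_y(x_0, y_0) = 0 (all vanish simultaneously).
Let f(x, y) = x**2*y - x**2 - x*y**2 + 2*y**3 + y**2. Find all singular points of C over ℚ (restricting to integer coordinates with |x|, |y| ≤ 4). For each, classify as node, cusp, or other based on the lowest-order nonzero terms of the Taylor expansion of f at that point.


Singular points: {(0, 0)}; classification: node.

Compute partial derivatives:
  f_x = 2*x*y - 2*x - y**2.
  f_y = x**2 - 2*x*y + 6*y**2 + 2*y.
Scan x_0 ∈ {−4, ..., 4}. For each x_0, f_y(x_0, y) is a polynomial in y; find its integer roots y ∈ {−4, ..., 4}, then test f_x and f at those candidates.
  x = -4: f_y(-4, y) = 6*y**2 + 10*y + 16; no integer root y with |y| ≤ 4.
  x = -3: f_y(-3, y) = 6*y**2 + 8*y + 9; no integer root y with |y| ≤ 4.
  x = -2: f_y(-2, y) = 6*y**2 + 6*y + 4; no integer root y with |y| ≤ 4.
  x = -1: f_y(-1, y) = 6*y**2 + 4*y + 1; no integer root y with |y| ≤ 4.
  x = 0: f_y(0, y) = 6*y**2 + 2*y; vanishes at y ∈ {0}. (0, 0): f_x = 0, f = 0 — SINGULAR.
  x = 1: f_y(1, y) = 6*y**2 + 1; no integer root y with |y| ≤ 4.
  x = 2: f_y(2, y) = 6*y**2 - 2*y + 4; no integer root y with |y| ≤ 4.
  x = 3: f_y(3, y) = 6*y**2 - 4*y + 9; no integer root y with |y| ≤ 4.
  x = 4: f_y(4, y) = 6*y**2 - 6*y + 16; no integer root y with |y| ≤ 4.
Only singular point on the grid: (0, 0).
Classify: substitute x = 0 + u, y = 0 + v and expand: f = u**2*v - u**2 - u*v**2 + 2*v**3 + v**2.
No constant or linear terms (consistent with a singular point). Quadratic part: -u**2 + v**2. Cubic part: u**2*v - u*v**2 + 2*v**3.
The quadratic part v**2 - u**2 = (v − u)(v + u) splits into two distinct linear factors, so there are two distinct tangent lines y − 0 = ±(x − 0) — this is a node (ordinary double point).
Classification: node.
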